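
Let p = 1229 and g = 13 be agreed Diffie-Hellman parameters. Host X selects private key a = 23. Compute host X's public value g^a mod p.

714

Public value = 13^23 mod 1229.
13^1 ≡ 13 (mod 1229)
13^2 = (13^1)^2 ≡ 13^2 = 169 ≡ 169 (mod 1229)
13^4 = (13^2)^2 ≡ 169^2 = 28561 ≡ 294 (mod 1229)
13^8 = (13^4)^2 ≡ 294^2 = 86436 ≡ 406 (mod 1229)
13^16 = (13^8)^2 ≡ 406^2 = 164836 ≡ 150 (mod 1229)
13^23 = 13^16 · 13^4 · 13^2 · 13^1 ≡ 150 · 294 · 169 · 13 ≡ 714 (mod 1229).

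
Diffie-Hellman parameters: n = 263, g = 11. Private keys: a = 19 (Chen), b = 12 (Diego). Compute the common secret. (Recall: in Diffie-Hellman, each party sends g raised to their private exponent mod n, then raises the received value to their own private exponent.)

100

Diego sends B = g^b mod n = 11^12 mod 263.
11^1 ≡ 11 (mod 263)
11^2 = (11^1)^2 ≡ 11^2 = 121 ≡ 121 (mod 263)
11^4 = (11^2)^2 ≡ 121^2 = 14641 ≡ 176 (mod 263)
11^8 = (11^4)^2 ≡ 176^2 = 30976 ≡ 205 (mod 263)
11^12 = 11^8 · 11^4 ≡ 205 · 176 ≡ 49 (mod 263).
So B = 49. Chen then computes K = B^a mod n = 49^19 mod 263.
49^1 ≡ 49 (mod 263)
49^2 = (49^1)^2 ≡ 49^2 = 2401 ≡ 34 (mod 263)
49^4 = (49^2)^2 ≡ 34^2 = 1156 ≡ 104 (mod 263)
49^8 = (49^4)^2 ≡ 104^2 = 10816 ≡ 33 (mod 263)
49^16 = (49^8)^2 ≡ 33^2 = 1089 ≡ 37 (mod 263)
49^19 = 49^16 · 49^2 · 49^1 ≡ 37 · 34 · 49 ≡ 100 (mod 263).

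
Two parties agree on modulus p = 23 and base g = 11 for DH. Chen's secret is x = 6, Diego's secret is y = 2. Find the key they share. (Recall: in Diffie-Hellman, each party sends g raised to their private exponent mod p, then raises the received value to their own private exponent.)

Diego sends B = g^y mod p = 11^2 mod 23.
11^1 ≡ 11 (mod 23)
11^2 = (11^1)^2 ≡ 11^2 = 121 ≡ 6 (mod 23)
So B = 6. Chen then computes K = B^x mod p = 6^6 mod 23.
6^1 ≡ 6 (mod 23)
6^2 = (6^1)^2 ≡ 6^2 = 36 ≡ 13 (mod 23)
6^4 = (6^2)^2 ≡ 13^2 = 169 ≡ 8 (mod 23)
6^6 = 6^4 · 6^2 ≡ 8 · 13 ≡ 12 (mod 23).

12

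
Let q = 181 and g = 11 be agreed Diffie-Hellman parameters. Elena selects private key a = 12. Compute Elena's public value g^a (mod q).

145

Public value = 11^12 (mod 181).
11^1 ≡ 11 (mod 181)
11^2 = (11^1)^2 ≡ 11^2 = 121 ≡ 121 (mod 181)
11^4 = (11^2)^2 ≡ 121^2 = 14641 ≡ 161 (mod 181)
11^8 = (11^4)^2 ≡ 161^2 = 25921 ≡ 38 (mod 181)
11^12 = 11^8 · 11^4 ≡ 38 · 161 ≡ 145 (mod 181).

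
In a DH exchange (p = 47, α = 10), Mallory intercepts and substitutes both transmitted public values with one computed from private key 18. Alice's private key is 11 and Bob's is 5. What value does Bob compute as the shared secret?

8

Bob receives Mallory's public value M = 10^18 mod 47 instead of the honest one.
10^1 ≡ 10 (mod 47)
10^2 = (10^1)^2 ≡ 10^2 = 100 ≡ 6 (mod 47)
10^4 = (10^2)^2 ≡ 6^2 = 36 ≡ 36 (mod 47)
10^8 = (10^4)^2 ≡ 36^2 = 1296 ≡ 27 (mod 47)
10^16 = (10^8)^2 ≡ 27^2 = 729 ≡ 24 (mod 47)
10^18 = 10^16 · 10^2 ≡ 24 · 6 ≡ 3 (mod 47).
So M = 3. Bob computes K = M^5 mod 47.
3^1 ≡ 3 (mod 47)
3^2 = (3^1)^2 ≡ 3^2 = 9 ≡ 9 (mod 47)
3^4 = (3^2)^2 ≡ 9^2 = 81 ≡ 34 (mod 47)
3^5 = 3^4 · 3^1 ≡ 34 · 3 ≡ 8 (mod 47).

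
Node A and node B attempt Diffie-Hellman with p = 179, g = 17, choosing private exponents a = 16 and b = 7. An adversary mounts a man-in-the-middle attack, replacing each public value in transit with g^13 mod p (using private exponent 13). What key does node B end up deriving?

Node B receives an adversary's public value M = 17^13 mod 179 instead of the honest one.
17^1 ≡ 17 (mod 179)
17^2 = (17^1)^2 ≡ 17^2 = 289 ≡ 110 (mod 179)
17^4 = (17^2)^2 ≡ 110^2 = 12100 ≡ 107 (mod 179)
17^8 = (17^4)^2 ≡ 107^2 = 11449 ≡ 172 (mod 179)
17^13 = 17^8 · 17^4 · 17^1 ≡ 172 · 107 · 17 ≡ 155 (mod 179).
So M = 155. Node B computes K = M^7 mod 179.
155^1 ≡ 155 (mod 179)
155^2 = (155^1)^2 ≡ 155^2 = 24025 ≡ 39 (mod 179)
155^4 = (155^2)^2 ≡ 39^2 = 1521 ≡ 89 (mod 179)
155^7 = 155^4 · 155^2 · 155^1 ≡ 89 · 39 · 155 ≡ 110 (mod 179).

110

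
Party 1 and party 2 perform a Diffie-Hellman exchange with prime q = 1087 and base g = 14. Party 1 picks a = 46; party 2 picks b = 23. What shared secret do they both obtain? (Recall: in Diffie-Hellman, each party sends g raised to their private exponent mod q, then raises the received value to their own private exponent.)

899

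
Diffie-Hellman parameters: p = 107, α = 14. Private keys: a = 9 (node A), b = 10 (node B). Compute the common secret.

Node B sends B = α^b mod p = 14^10 mod 107.
14^1 ≡ 14 (mod 107)
14^2 = (14^1)^2 ≡ 14^2 = 196 ≡ 89 (mod 107)
14^4 = (14^2)^2 ≡ 89^2 = 7921 ≡ 3 (mod 107)
14^8 = (14^4)^2 ≡ 3^2 = 9 ≡ 9 (mod 107)
14^10 = 14^8 · 14^2 ≡ 9 · 89 ≡ 52 (mod 107).
So B = 52. Node A then computes K = B^a mod p = 52^9 mod 107.
52^1 ≡ 52 (mod 107)
52^2 = (52^1)^2 ≡ 52^2 = 2704 ≡ 29 (mod 107)
52^4 = (52^2)^2 ≡ 29^2 = 841 ≡ 92 (mod 107)
52^8 = (52^4)^2 ≡ 92^2 = 8464 ≡ 11 (mod 107)
52^9 = 52^8 · 52^1 ≡ 11 · 52 ≡ 37 (mod 107).

37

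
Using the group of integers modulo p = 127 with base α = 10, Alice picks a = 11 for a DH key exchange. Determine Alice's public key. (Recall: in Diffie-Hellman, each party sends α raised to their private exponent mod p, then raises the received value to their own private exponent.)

Public value = 10^11 mod 127.
10^1 ≡ 10 (mod 127)
10^2 = (10^1)^2 ≡ 10^2 = 100 ≡ 100 (mod 127)
10^4 = (10^2)^2 ≡ 100^2 = 10000 ≡ 94 (mod 127)
10^8 = (10^4)^2 ≡ 94^2 = 8836 ≡ 73 (mod 127)
10^11 = 10^8 · 10^2 · 10^1 ≡ 73 · 100 · 10 ≡ 102 (mod 127).

102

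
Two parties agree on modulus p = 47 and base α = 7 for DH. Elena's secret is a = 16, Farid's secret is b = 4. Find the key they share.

Farid sends B = α^b mod p = 7^4 mod 47.
7^1 ≡ 7 (mod 47)
7^2 = (7^1)^2 ≡ 7^2 = 49 ≡ 2 (mod 47)
7^4 = (7^2)^2 ≡ 2^2 = 4 ≡ 4 (mod 47)
So B = 4. Elena then computes K = B^a mod p = 4^16 mod 47.
4^1 ≡ 4 (mod 47)
4^2 = (4^1)^2 ≡ 4^2 = 16 ≡ 16 (mod 47)
4^4 = (4^2)^2 ≡ 16^2 = 256 ≡ 21 (mod 47)
4^8 = (4^4)^2 ≡ 21^2 = 441 ≡ 18 (mod 47)
4^16 = (4^8)^2 ≡ 18^2 = 324 ≡ 42 (mod 47)

42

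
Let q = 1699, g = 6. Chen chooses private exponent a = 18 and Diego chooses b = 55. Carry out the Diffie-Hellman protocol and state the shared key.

Chen sends A = g^a mod q = 6^18 mod 1699.
6^1 ≡ 6 (mod 1699)
6^2 = (6^1)^2 ≡ 6^2 = 36 ≡ 36 (mod 1699)
6^4 = (6^2)^2 ≡ 36^2 = 1296 ≡ 1296 (mod 1699)
6^8 = (6^4)^2 ≡ 1296^2 = 1679616 ≡ 1004 (mod 1699)
6^16 = (6^8)^2 ≡ 1004^2 = 1008016 ≡ 509 (mod 1699)
6^18 = 6^16 · 6^2 ≡ 509 · 36 ≡ 1334 (mod 1699).
So A = 1334. Diego then computes K = A^b mod q = 1334^55 mod 1699.
1334^1 ≡ 1334 (mod 1699)
1334^2 = (1334^1)^2 ≡ 1334^2 = 1779556 ≡ 703 (mod 1699)
1334^4 = (1334^2)^2 ≡ 703^2 = 494209 ≡ 1499 (mod 1699)
1334^8 = (1334^4)^2 ≡ 1499^2 = 2247001 ≡ 923 (mod 1699)
1334^16 = (1334^8)^2 ≡ 923^2 = 851929 ≡ 730 (mod 1699)
1334^32 = (1334^16)^2 ≡ 730^2 = 532900 ≡ 1113 (mod 1699)
1334^55 = 1334^32 · 1334^16 · 1334^4 · 1334^2 · 1334^1 ≡ 1113 · 730 · 1499 · 703 · 1334 ≡ 1192 (mod 1699).

1192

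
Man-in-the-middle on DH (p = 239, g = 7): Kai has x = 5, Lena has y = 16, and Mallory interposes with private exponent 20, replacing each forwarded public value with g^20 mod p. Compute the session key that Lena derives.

124

Lena receives Mallory's public value M = 7^20 mod 239 instead of the honest one.
7^1 ≡ 7 (mod 239)
7^2 = (7^1)^2 ≡ 7^2 = 49 ≡ 49 (mod 239)
7^4 = (7^2)^2 ≡ 49^2 = 2401 ≡ 11 (mod 239)
7^8 = (7^4)^2 ≡ 11^2 = 121 ≡ 121 (mod 239)
7^16 = (7^8)^2 ≡ 121^2 = 14641 ≡ 62 (mod 239)
7^20 = 7^16 · 7^4 ≡ 62 · 11 ≡ 204 (mod 239).
So M = 204. Lena computes K = M^16 mod 239.
204^1 ≡ 204 (mod 239)
204^2 = (204^1)^2 ≡ 204^2 = 41616 ≡ 30 (mod 239)
204^4 = (204^2)^2 ≡ 30^2 = 900 ≡ 183 (mod 239)
204^8 = (204^4)^2 ≡ 183^2 = 33489 ≡ 29 (mod 239)
204^16 = (204^8)^2 ≡ 29^2 = 841 ≡ 124 (mod 239)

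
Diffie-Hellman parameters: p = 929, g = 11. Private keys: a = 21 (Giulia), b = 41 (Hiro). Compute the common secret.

36

Giulia sends A = g^a mod p = 11^21 mod 929.
11^1 ≡ 11 (mod 929)
11^2 = (11^1)^2 ≡ 11^2 = 121 ≡ 121 (mod 929)
11^4 = (11^2)^2 ≡ 121^2 = 14641 ≡ 706 (mod 929)
11^8 = (11^4)^2 ≡ 706^2 = 498436 ≡ 492 (mod 929)
11^16 = (11^8)^2 ≡ 492^2 = 242064 ≡ 524 (mod 929)
11^21 = 11^16 · 11^4 · 11^1 ≡ 524 · 706 · 11 ≡ 364 (mod 929).
So A = 364. Hiro then computes K = A^b mod p = 364^41 mod 929.
364^1 ≡ 364 (mod 929)
364^2 = (364^1)^2 ≡ 364^2 = 132496 ≡ 578 (mod 929)
364^4 = (364^2)^2 ≡ 578^2 = 334084 ≡ 573 (mod 929)
364^8 = (364^4)^2 ≡ 573^2 = 328329 ≡ 392 (mod 929)
364^16 = (364^8)^2 ≡ 392^2 = 153664 ≡ 379 (mod 929)
364^32 = (364^16)^2 ≡ 379^2 = 143641 ≡ 575 (mod 929)
364^41 = 364^32 · 364^8 · 364^1 ≡ 575 · 392 · 364 ≡ 36 (mod 929).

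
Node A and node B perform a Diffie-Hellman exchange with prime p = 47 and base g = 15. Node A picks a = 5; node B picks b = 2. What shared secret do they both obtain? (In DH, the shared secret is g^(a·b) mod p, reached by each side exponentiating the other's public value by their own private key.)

16

Node A sends A = g^a mod p = 15^5 mod 47.
15^1 ≡ 15 (mod 47)
15^2 = (15^1)^2 ≡ 15^2 = 225 ≡ 37 (mod 47)
15^4 = (15^2)^2 ≡ 37^2 = 1369 ≡ 6 (mod 47)
15^5 = 15^4 · 15^1 ≡ 6 · 15 ≡ 43 (mod 47).
So A = 43. Node B then computes K = A^b mod p = 43^2 mod 47.
43^1 ≡ 43 (mod 47)
43^2 = (43^1)^2 ≡ 43^2 = 1849 ≡ 16 (mod 47)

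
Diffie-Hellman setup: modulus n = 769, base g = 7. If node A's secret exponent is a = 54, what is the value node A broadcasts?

Public value = 7^54 (mod 769).
7^1 ≡ 7 (mod 769)
7^2 = (7^1)^2 ≡ 7^2 = 49 ≡ 49 (mod 769)
7^4 = (7^2)^2 ≡ 49^2 = 2401 ≡ 94 (mod 769)
7^8 = (7^4)^2 ≡ 94^2 = 8836 ≡ 377 (mod 769)
7^16 = (7^8)^2 ≡ 377^2 = 142129 ≡ 633 (mod 769)
7^32 = (7^16)^2 ≡ 633^2 = 400689 ≡ 40 (mod 769)
7^54 = 7^32 · 7^16 · 7^4 · 7^2 ≡ 40 · 633 · 94 · 49 ≡ 456 (mod 769).

456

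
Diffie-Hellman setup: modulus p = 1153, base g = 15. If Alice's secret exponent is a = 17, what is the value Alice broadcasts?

410

Public value = 15^17 (mod 1153).
15^1 ≡ 15 (mod 1153)
15^2 = (15^1)^2 ≡ 15^2 = 225 ≡ 225 (mod 1153)
15^4 = (15^2)^2 ≡ 225^2 = 50625 ≡ 1046 (mod 1153)
15^8 = (15^4)^2 ≡ 1046^2 = 1094116 ≡ 1072 (mod 1153)
15^16 = (15^8)^2 ≡ 1072^2 = 1149184 ≡ 796 (mod 1153)
15^17 = 15^16 · 15^1 ≡ 796 · 15 ≡ 410 (mod 1153).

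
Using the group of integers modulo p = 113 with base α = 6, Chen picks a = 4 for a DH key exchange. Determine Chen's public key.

Public value = 6^4 mod 113.
6^1 ≡ 6 (mod 113)
6^2 = (6^1)^2 ≡ 6^2 = 36 ≡ 36 (mod 113)
6^4 = (6^2)^2 ≡ 36^2 = 1296 ≡ 53 (mod 113)

53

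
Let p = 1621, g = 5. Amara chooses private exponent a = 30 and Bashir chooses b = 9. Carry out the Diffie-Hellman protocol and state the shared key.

184

Amara sends A = g^a mod p = 5^30 mod 1621.
5^1 ≡ 5 (mod 1621)
5^2 = (5^1)^2 ≡ 5^2 = 25 ≡ 25 (mod 1621)
5^4 = (5^2)^2 ≡ 25^2 = 625 ≡ 625 (mod 1621)
5^8 = (5^4)^2 ≡ 625^2 = 390625 ≡ 1585 (mod 1621)
5^16 = (5^8)^2 ≡ 1585^2 = 2512225 ≡ 1296 (mod 1621)
5^30 = 5^16 · 5^8 · 5^4 · 5^2 ≡ 1296 · 1585 · 625 · 25 ≡ 983 (mod 1621).
So A = 983. Bashir then computes K = A^b mod p = 983^9 mod 1621.
983^1 ≡ 983 (mod 1621)
983^2 = (983^1)^2 ≡ 983^2 = 966289 ≡ 173 (mod 1621)
983^4 = (983^2)^2 ≡ 173^2 = 29929 ≡ 751 (mod 1621)
983^8 = (983^4)^2 ≡ 751^2 = 564001 ≡ 1514 (mod 1621)
983^9 = 983^8 · 983^1 ≡ 1514 · 983 ≡ 184 (mod 1621).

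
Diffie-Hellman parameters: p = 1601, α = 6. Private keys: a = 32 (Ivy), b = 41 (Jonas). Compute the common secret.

Jonas sends B = α^b mod p = 6^41 mod 1601.
6^1 ≡ 6 (mod 1601)
6^2 = (6^1)^2 ≡ 6^2 = 36 ≡ 36 (mod 1601)
6^4 = (6^2)^2 ≡ 36^2 = 1296 ≡ 1296 (mod 1601)
6^8 = (6^4)^2 ≡ 1296^2 = 1679616 ≡ 167 (mod 1601)
6^16 = (6^8)^2 ≡ 167^2 = 27889 ≡ 672 (mod 1601)
6^32 = (6^16)^2 ≡ 672^2 = 451584 ≡ 102 (mod 1601)
6^41 = 6^32 · 6^8 · 6^1 ≡ 102 · 167 · 6 ≡ 1341 (mod 1601).
So B = 1341. Ivy then computes K = B^a mod p = 1341^32 mod 1601.
1341^1 ≡ 1341 (mod 1601)
1341^2 = (1341^1)^2 ≡ 1341^2 = 1798281 ≡ 358 (mod 1601)
1341^4 = (1341^2)^2 ≡ 358^2 = 128164 ≡ 84 (mod 1601)
1341^8 = (1341^4)^2 ≡ 84^2 = 7056 ≡ 652 (mod 1601)
1341^16 = (1341^8)^2 ≡ 652^2 = 425104 ≡ 839 (mod 1601)
1341^32 = (1341^16)^2 ≡ 839^2 = 703921 ≡ 1082 (mod 1601)

1082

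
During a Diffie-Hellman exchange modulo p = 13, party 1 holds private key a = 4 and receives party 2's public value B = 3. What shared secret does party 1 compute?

Shared key K = 3^4 mod 13.
3^1 ≡ 3 (mod 13)
3^2 = (3^1)^2 ≡ 3^2 = 9 ≡ 9 (mod 13)
3^4 = (3^2)^2 ≡ 9^2 = 81 ≡ 3 (mod 13)

3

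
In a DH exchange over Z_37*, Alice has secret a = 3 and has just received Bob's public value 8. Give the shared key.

Shared key K = 8^3 mod 37.
8^1 ≡ 8 (mod 37)
8^2 = (8^1)^2 ≡ 8^2 = 64 ≡ 27 (mod 37)
8^3 = 8^2 · 8^1 ≡ 27 · 8 ≡ 31 (mod 37).

31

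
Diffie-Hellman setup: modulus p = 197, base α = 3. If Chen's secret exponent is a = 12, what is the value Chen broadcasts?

Public value = 3^12 (mod 197).
3^1 ≡ 3 (mod 197)
3^2 = (3^1)^2 ≡ 3^2 = 9 ≡ 9 (mod 197)
3^4 = (3^2)^2 ≡ 9^2 = 81 ≡ 81 (mod 197)
3^8 = (3^4)^2 ≡ 81^2 = 6561 ≡ 60 (mod 197)
3^12 = 3^8 · 3^4 ≡ 60 · 81 ≡ 132 (mod 197).

132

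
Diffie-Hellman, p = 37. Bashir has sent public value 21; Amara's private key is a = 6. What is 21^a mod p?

10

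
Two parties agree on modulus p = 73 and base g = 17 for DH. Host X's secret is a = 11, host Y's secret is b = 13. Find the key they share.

43

Host Y sends B = g^b mod p = 17^13 mod 73.
17^1 ≡ 17 (mod 73)
17^2 = (17^1)^2 ≡ 17^2 = 289 ≡ 70 (mod 73)
17^4 = (17^2)^2 ≡ 70^2 = 4900 ≡ 9 (mod 73)
17^8 = (17^4)^2 ≡ 9^2 = 81 ≡ 8 (mod 73)
17^13 = 17^8 · 17^4 · 17^1 ≡ 8 · 9 · 17 ≡ 56 (mod 73).
So B = 56. Host X then computes K = B^a mod p = 56^11 mod 73.
56^1 ≡ 56 (mod 73)
56^2 = (56^1)^2 ≡ 56^2 = 3136 ≡ 70 (mod 73)
56^4 = (56^2)^2 ≡ 70^2 = 4900 ≡ 9 (mod 73)
56^8 = (56^4)^2 ≡ 9^2 = 81 ≡ 8 (mod 73)
56^11 = 56^8 · 56^2 · 56^1 ≡ 8 · 70 · 56 ≡ 43 (mod 73).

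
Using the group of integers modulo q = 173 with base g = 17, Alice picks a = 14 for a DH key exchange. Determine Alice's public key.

37

Public value = 17^14 mod 173.
17^1 ≡ 17 (mod 173)
17^2 = (17^1)^2 ≡ 17^2 = 289 ≡ 116 (mod 173)
17^4 = (17^2)^2 ≡ 116^2 = 13456 ≡ 135 (mod 173)
17^8 = (17^4)^2 ≡ 135^2 = 18225 ≡ 60 (mod 173)
17^14 = 17^8 · 17^4 · 17^2 ≡ 60 · 135 · 116 ≡ 37 (mod 173).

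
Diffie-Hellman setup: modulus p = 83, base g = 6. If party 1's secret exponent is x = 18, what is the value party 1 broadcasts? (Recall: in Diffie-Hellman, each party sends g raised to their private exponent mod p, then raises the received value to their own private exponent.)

Public value = 6^18 mod 83.
6^1 ≡ 6 (mod 83)
6^2 = (6^1)^2 ≡ 6^2 = 36 ≡ 36 (mod 83)
6^4 = (6^2)^2 ≡ 36^2 = 1296 ≡ 51 (mod 83)
6^8 = (6^4)^2 ≡ 51^2 = 2601 ≡ 28 (mod 83)
6^16 = (6^8)^2 ≡ 28^2 = 784 ≡ 37 (mod 83)
6^18 = 6^16 · 6^2 ≡ 37 · 36 ≡ 4 (mod 83).

4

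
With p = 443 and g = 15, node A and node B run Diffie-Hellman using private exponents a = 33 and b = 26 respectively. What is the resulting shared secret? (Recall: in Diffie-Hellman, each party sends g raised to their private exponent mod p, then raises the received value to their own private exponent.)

67

Node B sends B = g^b mod p = 15^26 mod 443.
15^1 ≡ 15 (mod 443)
15^2 = (15^1)^2 ≡ 15^2 = 225 ≡ 225 (mod 443)
15^4 = (15^2)^2 ≡ 225^2 = 50625 ≡ 123 (mod 443)
15^8 = (15^4)^2 ≡ 123^2 = 15129 ≡ 67 (mod 443)
15^16 = (15^8)^2 ≡ 67^2 = 4489 ≡ 59 (mod 443)
15^26 = 15^16 · 15^8 · 15^2 ≡ 59 · 67 · 225 ≡ 324 (mod 443).
So B = 324. Node A then computes K = B^a mod p = 324^33 mod 443.
324^1 ≡ 324 (mod 443)
324^2 = (324^1)^2 ≡ 324^2 = 104976 ≡ 428 (mod 443)
324^4 = (324^2)^2 ≡ 428^2 = 183184 ≡ 225 (mod 443)
324^8 = (324^4)^2 ≡ 225^2 = 50625 ≡ 123 (mod 443)
324^16 = (324^8)^2 ≡ 123^2 = 15129 ≡ 67 (mod 443)
324^32 = (324^16)^2 ≡ 67^2 = 4489 ≡ 59 (mod 443)
324^33 = 324^32 · 324^1 ≡ 59 · 324 ≡ 67 (mod 443).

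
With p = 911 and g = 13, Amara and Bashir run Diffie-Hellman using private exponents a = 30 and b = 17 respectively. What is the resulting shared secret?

Bashir sends B = g^b mod p = 13^17 mod 911.
13^1 ≡ 13 (mod 911)
13^2 = (13^1)^2 ≡ 13^2 = 169 ≡ 169 (mod 911)
13^4 = (13^2)^2 ≡ 169^2 = 28561 ≡ 320 (mod 911)
13^8 = (13^4)^2 ≡ 320^2 = 102400 ≡ 368 (mod 911)
13^16 = (13^8)^2 ≡ 368^2 = 135424 ≡ 596 (mod 911)
13^17 = 13^16 · 13^1 ≡ 596 · 13 ≡ 460 (mod 911).
So B = 460. Amara then computes K = B^a mod p = 460^30 mod 911.
460^1 ≡ 460 (mod 911)
460^2 = (460^1)^2 ≡ 460^2 = 211600 ≡ 248 (mod 911)
460^4 = (460^2)^2 ≡ 248^2 = 61504 ≡ 467 (mod 911)
460^8 = (460^4)^2 ≡ 467^2 = 218089 ≡ 360 (mod 911)
460^16 = (460^8)^2 ≡ 360^2 = 129600 ≡ 238 (mod 911)
460^30 = 460^16 · 460^8 · 460^4 · 460^2 ≡ 238 · 360 · 467 · 248 ≡ 8 (mod 911).

8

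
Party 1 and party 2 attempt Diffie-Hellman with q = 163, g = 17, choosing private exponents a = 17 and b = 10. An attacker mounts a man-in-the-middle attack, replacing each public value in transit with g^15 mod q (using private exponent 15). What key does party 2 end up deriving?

38

Party 2 receives an attacker's public value M = 17^15 mod 163 instead of the honest one.
17^1 ≡ 17 (mod 163)
17^2 = (17^1)^2 ≡ 17^2 = 289 ≡ 126 (mod 163)
17^4 = (17^2)^2 ≡ 126^2 = 15876 ≡ 65 (mod 163)
17^8 = (17^4)^2 ≡ 65^2 = 4225 ≡ 150 (mod 163)
17^15 = 17^8 · 17^4 · 17^2 · 17^1 ≡ 150 · 65 · 126 · 17 ≡ 125 (mod 163).
So M = 125. Party 2 computes K = M^10 mod 163.
125^1 ≡ 125 (mod 163)
125^2 = (125^1)^2 ≡ 125^2 = 15625 ≡ 140 (mod 163)
125^4 = (125^2)^2 ≡ 140^2 = 19600 ≡ 40 (mod 163)
125^8 = (125^4)^2 ≡ 40^2 = 1600 ≡ 133 (mod 163)
125^10 = 125^8 · 125^2 ≡ 133 · 140 ≡ 38 (mod 163).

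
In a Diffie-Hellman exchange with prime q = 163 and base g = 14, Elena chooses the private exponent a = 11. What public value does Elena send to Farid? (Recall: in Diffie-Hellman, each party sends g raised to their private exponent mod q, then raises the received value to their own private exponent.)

Public value = 14^{11} \pmod{163}.
14^1 ≡ 14 (mod 163)
14^2 = (14^1)^2 ≡ 14^2 = 196 ≡ 33 (mod 163)
14^4 = (14^2)^2 ≡ 33^2 = 1089 ≡ 111 (mod 163)
14^8 = (14^4)^2 ≡ 111^2 = 12321 ≡ 96 (mod 163)
14^11 = 14^8 · 14^2 · 14^1 ≡ 96 · 33 · 14 ≡ 16 (mod 163).

16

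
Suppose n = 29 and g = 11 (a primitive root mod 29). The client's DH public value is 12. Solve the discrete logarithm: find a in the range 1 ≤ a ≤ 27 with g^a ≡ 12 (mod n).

Try successive powers of 11 modulo 29:
11^1 ≡ 11
11^2 ≡ 5
11^3 ≡ 26
11^4 ≡ 25
11^5 ≡ 14
11^6 ≡ 9
11^7 ≡ 12
Found: a = 7.

7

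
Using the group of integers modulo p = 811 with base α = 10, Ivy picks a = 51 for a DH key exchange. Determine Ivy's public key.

782

Public value = 10^51 mod 811.
10^1 ≡ 10 (mod 811)
10^2 = (10^1)^2 ≡ 10^2 = 100 ≡ 100 (mod 811)
10^4 = (10^2)^2 ≡ 100^2 = 10000 ≡ 268 (mod 811)
10^8 = (10^4)^2 ≡ 268^2 = 71824 ≡ 456 (mod 811)
10^16 = (10^8)^2 ≡ 456^2 = 207936 ≡ 320 (mod 811)
10^32 = (10^16)^2 ≡ 320^2 = 102400 ≡ 214 (mod 811)
10^51 = 10^32 · 10^16 · 10^2 · 10^1 ≡ 214 · 320 · 100 · 10 ≡ 782 (mod 811).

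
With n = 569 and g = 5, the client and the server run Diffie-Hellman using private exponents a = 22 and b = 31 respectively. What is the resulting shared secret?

The client sends A = g^a mod n = 5^22 mod 569.
5^1 ≡ 5 (mod 569)
5^2 = (5^1)^2 ≡ 5^2 = 25 ≡ 25 (mod 569)
5^4 = (5^2)^2 ≡ 25^2 = 625 ≡ 56 (mod 569)
5^8 = (5^4)^2 ≡ 56^2 = 3136 ≡ 291 (mod 569)
5^16 = (5^8)^2 ≡ 291^2 = 84681 ≡ 469 (mod 569)
5^22 = 5^16 · 5^4 · 5^2 ≡ 469 · 56 · 25 ≡ 543 (mod 569).
So A = 543. The server then computes K = A^b mod n = 543^31 mod 569.
543^1 ≡ 543 (mod 569)
543^2 = (543^1)^2 ≡ 543^2 = 294849 ≡ 107 (mod 569)
543^4 = (543^2)^2 ≡ 107^2 = 11449 ≡ 69 (mod 569)
543^8 = (543^4)^2 ≡ 69^2 = 4761 ≡ 209 (mod 569)
543^16 = (543^8)^2 ≡ 209^2 = 43681 ≡ 437 (mod 569)
543^31 = 543^16 · 543^8 · 543^4 · 543^2 · 543^1 ≡ 437 · 209 · 69 · 107 · 543 ≡ 249 (mod 569).

249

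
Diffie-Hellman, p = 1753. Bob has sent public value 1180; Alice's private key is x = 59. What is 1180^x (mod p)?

299

Shared key K = 1180^59 mod 1753.
1180^1 ≡ 1180 (mod 1753)
1180^2 = (1180^1)^2 ≡ 1180^2 = 1392400 ≡ 518 (mod 1753)
1180^4 = (1180^2)^2 ≡ 518^2 = 268324 ≡ 115 (mod 1753)
1180^8 = (1180^4)^2 ≡ 115^2 = 13225 ≡ 954 (mod 1753)
1180^16 = (1180^8)^2 ≡ 954^2 = 910116 ≡ 309 (mod 1753)
1180^32 = (1180^16)^2 ≡ 309^2 = 95481 ≡ 819 (mod 1753)
1180^59 = 1180^32 · 1180^16 · 1180^8 · 1180^2 · 1180^1 ≡ 819 · 309 · 954 · 518 · 1180 ≡ 299 (mod 1753).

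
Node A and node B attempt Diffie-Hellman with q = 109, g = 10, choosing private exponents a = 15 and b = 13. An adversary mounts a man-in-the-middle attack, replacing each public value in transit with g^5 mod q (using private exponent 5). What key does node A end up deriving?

92

Node A receives an adversary's public value M = 10^5 mod 109 instead of the honest one.
10^1 ≡ 10 (mod 109)
10^2 = (10^1)^2 ≡ 10^2 = 100 ≡ 100 (mod 109)
10^4 = (10^2)^2 ≡ 100^2 = 10000 ≡ 81 (mod 109)
10^5 = 10^4 · 10^1 ≡ 81 · 10 ≡ 47 (mod 109).
So M = 47. Node A computes K = M^15 mod 109.
47^1 ≡ 47 (mod 109)
47^2 = (47^1)^2 ≡ 47^2 = 2209 ≡ 29 (mod 109)
47^4 = (47^2)^2 ≡ 29^2 = 841 ≡ 78 (mod 109)
47^8 = (47^4)^2 ≡ 78^2 = 6084 ≡ 89 (mod 109)
47^15 = 47^8 · 47^4 · 47^2 · 47^1 ≡ 89 · 78 · 29 · 47 ≡ 92 (mod 109).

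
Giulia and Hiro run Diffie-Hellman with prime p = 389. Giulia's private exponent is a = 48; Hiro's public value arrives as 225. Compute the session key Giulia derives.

122

Shared key K = 225^48 mod 389.
225^1 ≡ 225 (mod 389)
225^2 = (225^1)^2 ≡ 225^2 = 50625 ≡ 55 (mod 389)
225^4 = (225^2)^2 ≡ 55^2 = 3025 ≡ 302 (mod 389)
225^8 = (225^4)^2 ≡ 302^2 = 91204 ≡ 178 (mod 389)
225^16 = (225^8)^2 ≡ 178^2 = 31684 ≡ 175 (mod 389)
225^32 = (225^16)^2 ≡ 175^2 = 30625 ≡ 283 (mod 389)
225^48 = 225^32 · 225^16 ≡ 283 · 175 ≡ 122 (mod 389).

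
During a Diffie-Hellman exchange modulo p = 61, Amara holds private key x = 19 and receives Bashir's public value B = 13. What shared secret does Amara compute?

13

Shared key K = 13^19 mod 61.
13^1 ≡ 13 (mod 61)
13^2 = (13^1)^2 ≡ 13^2 = 169 ≡ 47 (mod 61)
13^4 = (13^2)^2 ≡ 47^2 = 2209 ≡ 13 (mod 61)
13^8 = (13^4)^2 ≡ 13^2 = 169 ≡ 47 (mod 61)
13^16 = (13^8)^2 ≡ 47^2 = 2209 ≡ 13 (mod 61)
13^19 = 13^16 · 13^2 · 13^1 ≡ 13 · 47 · 13 ≡ 13 (mod 61).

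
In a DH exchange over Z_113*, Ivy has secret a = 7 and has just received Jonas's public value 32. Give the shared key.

15

Shared key K = 32^7 mod 113.
32^1 ≡ 32 (mod 113)
32^2 = (32^1)^2 ≡ 32^2 = 1024 ≡ 7 (mod 113)
32^4 = (32^2)^2 ≡ 7^2 = 49 ≡ 49 (mod 113)
32^7 = 32^4 · 32^2 · 32^1 ≡ 49 · 7 · 32 ≡ 15 (mod 113).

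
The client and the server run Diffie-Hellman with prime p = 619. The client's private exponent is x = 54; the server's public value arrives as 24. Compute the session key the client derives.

293

Shared key K = 24^54 mod 619.
24^1 ≡ 24 (mod 619)
24^2 = (24^1)^2 ≡ 24^2 = 576 ≡ 576 (mod 619)
24^4 = (24^2)^2 ≡ 576^2 = 331776 ≡ 611 (mod 619)
24^8 = (24^4)^2 ≡ 611^2 = 373321 ≡ 64 (mod 619)
24^16 = (24^8)^2 ≡ 64^2 = 4096 ≡ 382 (mod 619)
24^32 = (24^16)^2 ≡ 382^2 = 145924 ≡ 459 (mod 619)
24^54 = 24^32 · 24^16 · 24^4 · 24^2 ≡ 459 · 382 · 611 · 576 ≡ 293 (mod 619).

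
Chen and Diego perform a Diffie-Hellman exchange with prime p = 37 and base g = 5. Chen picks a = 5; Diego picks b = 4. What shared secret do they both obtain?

12

Chen sends A = g^a mod p = 5^5 mod 37.
5^1 ≡ 5 (mod 37)
5^2 = (5^1)^2 ≡ 5^2 = 25 ≡ 25 (mod 37)
5^4 = (5^2)^2 ≡ 25^2 = 625 ≡ 33 (mod 37)
5^5 = 5^4 · 5^1 ≡ 33 · 5 ≡ 17 (mod 37).
So A = 17. Diego then computes K = A^b mod p = 17^4 mod 37.
17^1 ≡ 17 (mod 37)
17^2 = (17^1)^2 ≡ 17^2 = 289 ≡ 30 (mod 37)
17^4 = (17^2)^2 ≡ 30^2 = 900 ≡ 12 (mod 37)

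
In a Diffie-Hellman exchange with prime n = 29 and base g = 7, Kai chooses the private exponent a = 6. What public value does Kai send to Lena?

Public value = 7^6 (mod 29).
7^1 ≡ 7 (mod 29)
7^2 = (7^1)^2 ≡ 7^2 = 49 ≡ 20 (mod 29)
7^4 = (7^2)^2 ≡ 20^2 = 400 ≡ 23 (mod 29)
7^6 = 7^4 · 7^2 ≡ 23 · 20 ≡ 25 (mod 29).

25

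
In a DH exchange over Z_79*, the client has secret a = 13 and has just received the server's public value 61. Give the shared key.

78

Shared key K = 61^13 mod 79.
61^1 ≡ 61 (mod 79)
61^2 = (61^1)^2 ≡ 61^2 = 3721 ≡ 8 (mod 79)
61^4 = (61^2)^2 ≡ 8^2 = 64 ≡ 64 (mod 79)
61^8 = (61^4)^2 ≡ 64^2 = 4096 ≡ 67 (mod 79)
61^13 = 61^8 · 61^4 · 61^1 ≡ 67 · 64 · 61 ≡ 78 (mod 79).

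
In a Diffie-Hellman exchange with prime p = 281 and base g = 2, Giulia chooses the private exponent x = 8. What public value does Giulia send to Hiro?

256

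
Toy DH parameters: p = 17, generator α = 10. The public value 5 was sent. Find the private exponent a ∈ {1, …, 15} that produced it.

Try successive powers of 10 modulo 17:
10^1 ≡ 10
10^2 ≡ 15
10^3 ≡ 14
10^4 ≡ 4
10^5 ≡ 6
10^6 ≡ 9
10^7 ≡ 5
Found: a = 7.

7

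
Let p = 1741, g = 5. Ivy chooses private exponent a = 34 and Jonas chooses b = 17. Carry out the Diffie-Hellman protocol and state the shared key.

641

Ivy sends A = g^a mod p = 5^34 mod 1741.
5^1 ≡ 5 (mod 1741)
5^2 = (5^1)^2 ≡ 5^2 = 25 ≡ 25 (mod 1741)
5^4 = (5^2)^2 ≡ 25^2 = 625 ≡ 625 (mod 1741)
5^8 = (5^4)^2 ≡ 625^2 = 390625 ≡ 641 (mod 1741)
5^16 = (5^8)^2 ≡ 641^2 = 410881 ≡ 5 (mod 1741)
5^32 = (5^16)^2 ≡ 5^2 = 25 ≡ 25 (mod 1741)
5^34 = 5^32 · 5^2 ≡ 25 · 25 ≡ 625 (mod 1741).
So A = 625. Jonas then computes K = A^b mod p = 625^17 mod 1741.
625^1 ≡ 625 (mod 1741)
625^2 = (625^1)^2 ≡ 625^2 = 390625 ≡ 641 (mod 1741)
625^4 = (625^2)^2 ≡ 641^2 = 410881 ≡ 5 (mod 1741)
625^8 = (625^4)^2 ≡ 5^2 = 25 ≡ 25 (mod 1741)
625^16 = (625^8)^2 ≡ 25^2 = 625 ≡ 625 (mod 1741)
625^17 = 625^16 · 625^1 ≡ 625 · 625 ≡ 641 (mod 1741).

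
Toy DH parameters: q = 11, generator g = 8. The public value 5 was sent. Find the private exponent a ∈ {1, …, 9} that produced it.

8

Try successive powers of 8 modulo 11:
8^1 ≡ 8
8^2 ≡ 9
8^3 ≡ 6
8^4 ≡ 4
8^5 ≡ 10
8^6 ≡ 3
8^7 ≡ 2
8^8 ≡ 5
Found: a = 8.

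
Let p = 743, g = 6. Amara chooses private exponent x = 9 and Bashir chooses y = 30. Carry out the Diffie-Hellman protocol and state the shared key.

715

Amara sends A = g^x mod p = 6^9 mod 743.
6^1 ≡ 6 (mod 743)
6^2 = (6^1)^2 ≡ 6^2 = 36 ≡ 36 (mod 743)
6^4 = (6^2)^2 ≡ 36^2 = 1296 ≡ 553 (mod 743)
6^8 = (6^4)^2 ≡ 553^2 = 305809 ≡ 436 (mod 743)
6^9 = 6^8 · 6^1 ≡ 436 · 6 ≡ 387 (mod 743).
So A = 387. Bashir then computes K = A^y mod p = 387^30 mod 743.
387^1 ≡ 387 (mod 743)
387^2 = (387^1)^2 ≡ 387^2 = 149769 ≡ 426 (mod 743)
387^4 = (387^2)^2 ≡ 426^2 = 181476 ≡ 184 (mod 743)
387^8 = (387^4)^2 ≡ 184^2 = 33856 ≡ 421 (mod 743)
387^16 = (387^8)^2 ≡ 421^2 = 177241 ≡ 407 (mod 743)
387^30 = 387^16 · 387^8 · 387^4 · 387^2 ≡ 407 · 421 · 184 · 426 ≡ 715 (mod 743).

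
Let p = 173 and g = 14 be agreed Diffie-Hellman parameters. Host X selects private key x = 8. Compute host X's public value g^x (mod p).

100

Public value = 14^8 (mod 173).
14^1 ≡ 14 (mod 173)
14^2 = (14^1)^2 ≡ 14^2 = 196 ≡ 23 (mod 173)
14^4 = (14^2)^2 ≡ 23^2 = 529 ≡ 10 (mod 173)
14^8 = (14^4)^2 ≡ 10^2 = 100 ≡ 100 (mod 173)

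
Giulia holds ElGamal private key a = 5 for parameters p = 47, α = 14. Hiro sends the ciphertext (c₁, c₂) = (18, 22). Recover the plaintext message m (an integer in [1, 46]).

13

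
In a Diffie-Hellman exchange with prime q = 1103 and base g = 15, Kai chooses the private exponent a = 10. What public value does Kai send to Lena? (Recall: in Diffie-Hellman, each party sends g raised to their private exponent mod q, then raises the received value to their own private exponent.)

Public value = 15^10 mod 1103.
15^1 ≡ 15 (mod 1103)
15^2 = (15^1)^2 ≡ 15^2 = 225 ≡ 225 (mod 1103)
15^4 = (15^2)^2 ≡ 225^2 = 50625 ≡ 990 (mod 1103)
15^8 = (15^4)^2 ≡ 990^2 = 980100 ≡ 636 (mod 1103)
15^10 = 15^8 · 15^2 ≡ 636 · 225 ≡ 813 (mod 1103).

813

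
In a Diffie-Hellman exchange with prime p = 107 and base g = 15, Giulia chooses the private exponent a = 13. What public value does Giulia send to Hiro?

72

Public value = 15^13 mod 107.
15^1 ≡ 15 (mod 107)
15^2 = (15^1)^2 ≡ 15^2 = 225 ≡ 11 (mod 107)
15^4 = (15^2)^2 ≡ 11^2 = 121 ≡ 14 (mod 107)
15^8 = (15^4)^2 ≡ 14^2 = 196 ≡ 89 (mod 107)
15^13 = 15^8 · 15^4 · 15^1 ≡ 89 · 14 · 15 ≡ 72 (mod 107).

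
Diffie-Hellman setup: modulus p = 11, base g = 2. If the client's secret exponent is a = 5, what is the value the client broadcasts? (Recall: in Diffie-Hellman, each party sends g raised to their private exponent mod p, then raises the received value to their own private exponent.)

Public value = 2^5 mod 11.
2^1 ≡ 2 (mod 11)
2^2 = (2^1)^2 ≡ 2^2 = 4 ≡ 4 (mod 11)
2^4 = (2^2)^2 ≡ 4^2 = 16 ≡ 5 (mod 11)
2^5 = 2^4 · 2^1 ≡ 5 · 2 ≡ 10 (mod 11).

10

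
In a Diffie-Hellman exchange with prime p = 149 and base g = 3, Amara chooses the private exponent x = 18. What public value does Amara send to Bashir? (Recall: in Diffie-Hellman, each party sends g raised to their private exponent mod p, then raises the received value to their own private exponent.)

Public value = 3^18 (mod 149).
3^1 ≡ 3 (mod 149)
3^2 = (3^1)^2 ≡ 3^2 = 9 ≡ 9 (mod 149)
3^4 = (3^2)^2 ≡ 9^2 = 81 ≡ 81 (mod 149)
3^8 = (3^4)^2 ≡ 81^2 = 6561 ≡ 5 (mod 149)
3^16 = (3^8)^2 ≡ 5^2 = 25 ≡ 25 (mod 149)
3^18 = 3^16 · 3^2 ≡ 25 · 9 ≡ 76 (mod 149).

76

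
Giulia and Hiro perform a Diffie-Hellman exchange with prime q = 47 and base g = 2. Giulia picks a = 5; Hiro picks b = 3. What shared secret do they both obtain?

9

Giulia sends A = g^a mod q = 2^5 mod 47.
2^1 ≡ 2 (mod 47)
2^2 = (2^1)^2 ≡ 2^2 = 4 ≡ 4 (mod 47)
2^4 = (2^2)^2 ≡ 4^2 = 16 ≡ 16 (mod 47)
2^5 = 2^4 · 2^1 ≡ 16 · 2 ≡ 32 (mod 47).
So A = 32. Hiro then computes K = A^b mod q = 32^3 mod 47.
32^1 ≡ 32 (mod 47)
32^2 = (32^1)^2 ≡ 32^2 = 1024 ≡ 37 (mod 47)
32^3 = 32^2 · 32^1 ≡ 37 · 32 ≡ 9 (mod 47).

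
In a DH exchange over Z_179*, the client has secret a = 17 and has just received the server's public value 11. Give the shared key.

162

Shared key K = 11^17 mod 179.
11^1 ≡ 11 (mod 179)
11^2 = (11^1)^2 ≡ 11^2 = 121 ≡ 121 (mod 179)
11^4 = (11^2)^2 ≡ 121^2 = 14641 ≡ 142 (mod 179)
11^8 = (11^4)^2 ≡ 142^2 = 20164 ≡ 116 (mod 179)
11^16 = (11^8)^2 ≡ 116^2 = 13456 ≡ 31 (mod 179)
11^17 = 11^16 · 11^1 ≡ 31 · 11 ≡ 162 (mod 179).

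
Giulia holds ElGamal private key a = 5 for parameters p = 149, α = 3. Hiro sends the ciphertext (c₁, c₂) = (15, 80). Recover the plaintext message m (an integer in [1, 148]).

Shared mask s = c₁^a mod p = 15^5 mod 149.
15^1 ≡ 15 (mod 149)
15^2 = (15^1)^2 ≡ 15^2 = 225 ≡ 76 (mod 149)
15^4 = (15^2)^2 ≡ 76^2 = 5776 ≡ 114 (mod 149)
15^5 = 15^4 · 15^1 ≡ 114 · 15 ≡ 71 (mod 149).
So s = 71; s⁻¹ ≡ 21 (mod 149).
m = c₂ · s⁻¹ mod 149 = 80 · 21 mod 149 = 41.

41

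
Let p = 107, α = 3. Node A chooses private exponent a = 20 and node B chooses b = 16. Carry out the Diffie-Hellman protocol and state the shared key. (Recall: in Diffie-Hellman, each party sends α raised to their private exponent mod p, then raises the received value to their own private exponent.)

9

Node B sends B = α^b mod p = 3^16 mod 107.
3^1 ≡ 3 (mod 107)
3^2 = (3^1)^2 ≡ 3^2 = 9 ≡ 9 (mod 107)
3^4 = (3^2)^2 ≡ 9^2 = 81 ≡ 81 (mod 107)
3^8 = (3^4)^2 ≡ 81^2 = 6561 ≡ 34 (mod 107)
3^16 = (3^8)^2 ≡ 34^2 = 1156 ≡ 86 (mod 107)
So B = 86. Node A then computes K = B^a mod p = 86^20 mod 107.
86^1 ≡ 86 (mod 107)
86^2 = (86^1)^2 ≡ 86^2 = 7396 ≡ 13 (mod 107)
86^4 = (86^2)^2 ≡ 13^2 = 169 ≡ 62 (mod 107)
86^8 = (86^4)^2 ≡ 62^2 = 3844 ≡ 99 (mod 107)
86^16 = (86^8)^2 ≡ 99^2 = 9801 ≡ 64 (mod 107)
86^20 = 86^16 · 86^4 ≡ 64 · 62 ≡ 9 (mod 107).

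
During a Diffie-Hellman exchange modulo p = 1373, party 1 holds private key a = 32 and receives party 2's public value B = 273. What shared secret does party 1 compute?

90

Shared key K = 273^32 mod 1373.
273^1 ≡ 273 (mod 1373)
273^2 = (273^1)^2 ≡ 273^2 = 74529 ≡ 387 (mod 1373)
273^4 = (273^2)^2 ≡ 387^2 = 149769 ≡ 112 (mod 1373)
273^8 = (273^4)^2 ≡ 112^2 = 12544 ≡ 187 (mod 1373)
273^16 = (273^8)^2 ≡ 187^2 = 34969 ≡ 644 (mod 1373)
273^32 = (273^16)^2 ≡ 644^2 = 414736 ≡ 90 (mod 1373)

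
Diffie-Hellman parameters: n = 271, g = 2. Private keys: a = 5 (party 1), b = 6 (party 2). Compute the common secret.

258

Party 2 sends B = g^b mod n = 2^6 mod 271.
2^1 ≡ 2 (mod 271)
2^2 = (2^1)^2 ≡ 2^2 = 4 ≡ 4 (mod 271)
2^4 = (2^2)^2 ≡ 4^2 = 16 ≡ 16 (mod 271)
2^6 = 2^4 · 2^2 ≡ 16 · 4 ≡ 64 (mod 271).
So B = 64. Party 1 then computes K = B^a mod n = 64^5 mod 271.
64^1 ≡ 64 (mod 271)
64^2 = (64^1)^2 ≡ 64^2 = 4096 ≡ 31 (mod 271)
64^4 = (64^2)^2 ≡ 31^2 = 961 ≡ 148 (mod 271)
64^5 = 64^4 · 64^1 ≡ 148 · 64 ≡ 258 (mod 271).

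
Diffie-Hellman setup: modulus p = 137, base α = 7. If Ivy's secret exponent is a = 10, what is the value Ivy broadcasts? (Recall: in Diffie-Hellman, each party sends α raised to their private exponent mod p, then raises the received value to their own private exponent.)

Public value = 7^10 mod 137.
7^1 ≡ 7 (mod 137)
7^2 = (7^1)^2 ≡ 7^2 = 49 ≡ 49 (mod 137)
7^4 = (7^2)^2 ≡ 49^2 = 2401 ≡ 72 (mod 137)
7^8 = (7^4)^2 ≡ 72^2 = 5184 ≡ 115 (mod 137)
7^10 = 7^8 · 7^2 ≡ 115 · 49 ≡ 18 (mod 137).

18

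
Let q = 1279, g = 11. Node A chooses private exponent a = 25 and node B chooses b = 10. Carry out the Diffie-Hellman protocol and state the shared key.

98

Node A sends A = g^a mod q = 11^25 mod 1279.
11^1 ≡ 11 (mod 1279)
11^2 = (11^1)^2 ≡ 11^2 = 121 ≡ 121 (mod 1279)
11^4 = (11^2)^2 ≡ 121^2 = 14641 ≡ 572 (mod 1279)
11^8 = (11^4)^2 ≡ 572^2 = 327184 ≡ 1039 (mod 1279)
11^16 = (11^8)^2 ≡ 1039^2 = 1079521 ≡ 45 (mod 1279)
11^25 = 11^16 · 11^8 · 11^1 ≡ 45 · 1039 · 11 ≡ 147 (mod 1279).
So A = 147. Node B then computes K = A^b mod q = 147^10 mod 1279.
147^1 ≡ 147 (mod 1279)
147^2 = (147^1)^2 ≡ 147^2 = 21609 ≡ 1145 (mod 1279)
147^4 = (147^2)^2 ≡ 1145^2 = 1311025 ≡ 50 (mod 1279)
147^8 = (147^4)^2 ≡ 50^2 = 2500 ≡ 1221 (mod 1279)
147^10 = 147^8 · 147^2 ≡ 1221 · 1145 ≡ 98 (mod 1279).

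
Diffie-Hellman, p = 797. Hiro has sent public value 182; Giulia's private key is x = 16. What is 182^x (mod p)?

61

Shared key K = 182^16 mod 797.
182^1 ≡ 182 (mod 797)
182^2 = (182^1)^2 ≡ 182^2 = 33124 ≡ 447 (mod 797)
182^4 = (182^2)^2 ≡ 447^2 = 199809 ≡ 559 (mod 797)
182^8 = (182^4)^2 ≡ 559^2 = 312481 ≡ 57 (mod 797)
182^16 = (182^8)^2 ≡ 57^2 = 3249 ≡ 61 (mod 797)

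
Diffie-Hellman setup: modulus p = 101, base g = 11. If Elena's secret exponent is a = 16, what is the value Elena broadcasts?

54

Public value = 11^16 mod 101.
11^1 ≡ 11 (mod 101)
11^2 = (11^1)^2 ≡ 11^2 = 121 ≡ 20 (mod 101)
11^4 = (11^2)^2 ≡ 20^2 = 400 ≡ 97 (mod 101)
11^8 = (11^4)^2 ≡ 97^2 = 9409 ≡ 16 (mod 101)
11^16 = (11^8)^2 ≡ 16^2 = 256 ≡ 54 (mod 101)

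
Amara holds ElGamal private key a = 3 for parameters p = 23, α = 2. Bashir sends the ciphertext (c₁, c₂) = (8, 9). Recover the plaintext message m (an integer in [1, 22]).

Shared mask s = c₁^a mod p = 8^3 mod 23.
8^1 ≡ 8 (mod 23)
8^2 = (8^1)^2 ≡ 8^2 = 64 ≡ 18 (mod 23)
8^3 = 8^2 · 8^1 ≡ 18 · 8 ≡ 6 (mod 23).
So s = 6; s⁻¹ ≡ 4 (mod 23).
m = c₂ · s⁻¹ mod 23 = 9 · 4 mod 23 = 13.

13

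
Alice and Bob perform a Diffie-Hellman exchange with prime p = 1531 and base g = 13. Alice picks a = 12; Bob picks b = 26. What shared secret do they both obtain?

Bob sends B = g^b mod p = 13^26 mod 1531.
13^1 ≡ 13 (mod 1531)
13^2 = (13^1)^2 ≡ 13^2 = 169 ≡ 169 (mod 1531)
13^4 = (13^2)^2 ≡ 169^2 = 28561 ≡ 1003 (mod 1531)
13^8 = (13^4)^2 ≡ 1003^2 = 1006009 ≡ 142 (mod 1531)
13^16 = (13^8)^2 ≡ 142^2 = 20164 ≡ 261 (mod 1531)
13^26 = 13^16 · 13^8 · 13^2 ≡ 261 · 142 · 169 ≡ 157 (mod 1531).
So B = 157. Alice then computes K = B^a mod p = 157^12 mod 1531.
157^1 ≡ 157 (mod 1531)
157^2 = (157^1)^2 ≡ 157^2 = 24649 ≡ 153 (mod 1531)
157^4 = (157^2)^2 ≡ 153^2 = 23409 ≡ 444 (mod 1531)
157^8 = (157^4)^2 ≡ 444^2 = 197136 ≡ 1168 (mod 1531)
157^12 = 157^8 · 157^4 ≡ 1168 · 444 ≡ 1114 (mod 1531).

1114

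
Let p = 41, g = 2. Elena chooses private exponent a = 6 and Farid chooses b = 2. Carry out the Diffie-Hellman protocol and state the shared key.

Farid sends B = g^b mod p = 2^2 mod 41.
2^1 ≡ 2 (mod 41)
2^2 = (2^1)^2 ≡ 2^2 = 4 ≡ 4 (mod 41)
So B = 4. Elena then computes K = B^a mod p = 4^6 mod 41.
4^1 ≡ 4 (mod 41)
4^2 = (4^1)^2 ≡ 4^2 = 16 ≡ 16 (mod 41)
4^4 = (4^2)^2 ≡ 16^2 = 256 ≡ 10 (mod 41)
4^6 = 4^4 · 4^2 ≡ 10 · 16 ≡ 37 (mod 41).

37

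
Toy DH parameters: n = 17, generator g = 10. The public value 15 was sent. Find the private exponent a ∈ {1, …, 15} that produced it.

Try successive powers of 10 modulo 17:
10^1 ≡ 10
10^2 ≡ 15
Found: a = 2.

2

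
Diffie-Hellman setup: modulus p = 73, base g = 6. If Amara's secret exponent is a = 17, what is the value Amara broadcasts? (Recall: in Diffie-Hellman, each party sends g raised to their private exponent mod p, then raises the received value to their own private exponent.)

Public value = 6^17 mod 73.
6^1 ≡ 6 (mod 73)
6^2 = (6^1)^2 ≡ 6^2 = 36 ≡ 36 (mod 73)
6^4 = (6^2)^2 ≡ 36^2 = 1296 ≡ 55 (mod 73)
6^8 = (6^4)^2 ≡ 55^2 = 3025 ≡ 32 (mod 73)
6^16 = (6^8)^2 ≡ 32^2 = 1024 ≡ 2 (mod 73)
6^17 = 6^16 · 6^1 ≡ 2 · 6 ≡ 12 (mod 73).

12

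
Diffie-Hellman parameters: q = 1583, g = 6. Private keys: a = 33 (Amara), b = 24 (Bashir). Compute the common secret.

6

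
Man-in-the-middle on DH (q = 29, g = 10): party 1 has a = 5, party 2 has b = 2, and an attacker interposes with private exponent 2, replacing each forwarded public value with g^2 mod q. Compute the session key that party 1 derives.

Party 1 receives an attacker's public value M = 10^2 mod 29 instead of the honest one.
10^1 ≡ 10 (mod 29)
10^2 = (10^1)^2 ≡ 10^2 = 100 ≡ 13 (mod 29)
So M = 13. Party 1 computes K = M^5 mod 29.
13^1 ≡ 13 (mod 29)
13^2 = (13^1)^2 ≡ 13^2 = 169 ≡ 24 (mod 29)
13^4 = (13^2)^2 ≡ 24^2 = 576 ≡ 25 (mod 29)
13^5 = 13^4 · 13^1 ≡ 25 · 13 ≡ 6 (mod 29).

6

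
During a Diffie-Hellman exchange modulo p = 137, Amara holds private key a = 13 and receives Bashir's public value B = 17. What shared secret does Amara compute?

30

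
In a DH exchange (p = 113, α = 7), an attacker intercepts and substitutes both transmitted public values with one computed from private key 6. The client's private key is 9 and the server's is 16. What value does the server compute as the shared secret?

30

The server receives an attacker's public value M = 7^6 mod 113 instead of the honest one.
7^1 ≡ 7 (mod 113)
7^2 = (7^1)^2 ≡ 7^2 = 49 ≡ 49 (mod 113)
7^4 = (7^2)^2 ≡ 49^2 = 2401 ≡ 28 (mod 113)
7^6 = 7^4 · 7^2 ≡ 28 · 49 ≡ 16 (mod 113).
So M = 16. The server computes K = M^16 mod 113.
16^1 ≡ 16 (mod 113)
16^2 = (16^1)^2 ≡ 16^2 = 256 ≡ 30 (mod 113)
16^4 = (16^2)^2 ≡ 30^2 = 900 ≡ 109 (mod 113)
16^8 = (16^4)^2 ≡ 109^2 = 11881 ≡ 16 (mod 113)
16^16 = (16^8)^2 ≡ 16^2 = 256 ≡ 30 (mod 113)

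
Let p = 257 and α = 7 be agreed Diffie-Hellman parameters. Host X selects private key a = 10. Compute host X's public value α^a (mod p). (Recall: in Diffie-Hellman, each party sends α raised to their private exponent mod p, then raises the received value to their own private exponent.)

124

Public value = 7^10 (mod 257).
7^1 ≡ 7 (mod 257)
7^2 = (7^1)^2 ≡ 7^2 = 49 ≡ 49 (mod 257)
7^4 = (7^2)^2 ≡ 49^2 = 2401 ≡ 88 (mod 257)
7^8 = (7^4)^2 ≡ 88^2 = 7744 ≡ 34 (mod 257)
7^10 = 7^8 · 7^2 ≡ 34 · 49 ≡ 124 (mod 257).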